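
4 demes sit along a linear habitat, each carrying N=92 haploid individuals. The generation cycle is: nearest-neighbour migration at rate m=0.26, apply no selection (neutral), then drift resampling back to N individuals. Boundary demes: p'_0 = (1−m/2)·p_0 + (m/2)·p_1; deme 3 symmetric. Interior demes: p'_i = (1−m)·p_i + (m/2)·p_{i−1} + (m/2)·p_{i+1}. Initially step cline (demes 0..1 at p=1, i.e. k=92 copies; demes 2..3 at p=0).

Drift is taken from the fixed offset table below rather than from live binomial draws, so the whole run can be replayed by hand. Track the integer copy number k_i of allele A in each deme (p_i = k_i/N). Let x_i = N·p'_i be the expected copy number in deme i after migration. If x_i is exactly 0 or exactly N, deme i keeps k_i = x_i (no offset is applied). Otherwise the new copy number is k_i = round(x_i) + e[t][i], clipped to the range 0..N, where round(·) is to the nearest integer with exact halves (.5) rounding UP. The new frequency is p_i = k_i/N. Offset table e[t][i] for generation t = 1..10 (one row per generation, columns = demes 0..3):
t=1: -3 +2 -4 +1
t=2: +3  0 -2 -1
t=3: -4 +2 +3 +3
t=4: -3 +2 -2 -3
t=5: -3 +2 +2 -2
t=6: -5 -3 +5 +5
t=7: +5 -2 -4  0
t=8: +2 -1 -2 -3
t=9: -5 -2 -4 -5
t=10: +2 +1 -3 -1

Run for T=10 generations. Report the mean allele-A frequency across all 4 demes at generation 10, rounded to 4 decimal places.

0.4293

t=0: k=[92 92 0 0]
t=1: x=[92.0000 80.0400 11.9600 0.0000] k=[92 82 8 0]
t=2: x=[90.7000 73.6800 16.5800 1.0400] k=[92 74 15 0]
t=3: x=[89.6600 68.6700 20.7200 1.9500] k=[86 71 24 5]
t=4: x=[84.0500 66.8400 27.6400 7.4700] k=[81 69 26 4]
t=5: x=[79.4400 64.9700 28.7300 6.8600] k=[76 67 31 5]
t=6: x=[74.8300 63.4900 32.3000 8.3800] k=[70 60 37 13]
t=7: x=[68.7000 58.3100 36.8700 16.1200] k=[74 56 33 16]
t=8: x=[71.6600 55.3500 33.7800 18.2100] k=[74 54 32 15]
t=9: x=[71.4000 53.7400 32.6500 17.2100] k=[66 52 29 12]
t=10: x=[64.1800 50.8300 29.7800 14.2100] k=[66 52 27 13]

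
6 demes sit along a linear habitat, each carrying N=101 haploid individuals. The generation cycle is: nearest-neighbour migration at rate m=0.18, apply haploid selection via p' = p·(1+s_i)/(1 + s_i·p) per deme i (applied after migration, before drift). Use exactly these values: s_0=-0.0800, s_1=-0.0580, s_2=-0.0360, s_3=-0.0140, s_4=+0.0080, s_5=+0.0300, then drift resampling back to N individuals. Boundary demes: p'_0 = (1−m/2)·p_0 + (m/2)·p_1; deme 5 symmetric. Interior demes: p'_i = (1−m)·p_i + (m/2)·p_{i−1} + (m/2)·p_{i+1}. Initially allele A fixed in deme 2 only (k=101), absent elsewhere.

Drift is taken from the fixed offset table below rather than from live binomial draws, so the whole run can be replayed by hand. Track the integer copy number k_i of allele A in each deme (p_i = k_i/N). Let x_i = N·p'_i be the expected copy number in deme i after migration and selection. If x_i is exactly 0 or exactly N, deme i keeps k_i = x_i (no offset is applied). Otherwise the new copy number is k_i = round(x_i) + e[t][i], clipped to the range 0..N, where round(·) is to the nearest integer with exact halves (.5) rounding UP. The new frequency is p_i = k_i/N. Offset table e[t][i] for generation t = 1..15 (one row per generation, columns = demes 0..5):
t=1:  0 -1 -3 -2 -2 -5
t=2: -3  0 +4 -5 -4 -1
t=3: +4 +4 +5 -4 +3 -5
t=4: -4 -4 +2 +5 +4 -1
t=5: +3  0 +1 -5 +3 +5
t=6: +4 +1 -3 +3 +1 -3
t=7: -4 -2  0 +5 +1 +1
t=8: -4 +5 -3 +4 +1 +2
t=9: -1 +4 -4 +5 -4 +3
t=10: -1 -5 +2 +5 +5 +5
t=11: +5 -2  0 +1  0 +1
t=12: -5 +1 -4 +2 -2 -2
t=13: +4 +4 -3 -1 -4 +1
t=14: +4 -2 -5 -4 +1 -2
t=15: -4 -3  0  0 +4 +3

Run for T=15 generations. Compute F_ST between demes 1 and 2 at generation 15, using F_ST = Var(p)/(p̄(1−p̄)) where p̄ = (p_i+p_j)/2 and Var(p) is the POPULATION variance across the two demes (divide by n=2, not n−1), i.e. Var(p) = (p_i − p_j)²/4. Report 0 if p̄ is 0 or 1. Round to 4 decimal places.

t=0: k=[0 0 101 0 0 0]
t=1: x=[0.0000 8.6077 82.2670 8.9740 0.0000 0.0000] k=[0 8 79 7 0 0]
t=2: x=[0.6628 12.9790 65.2882 12.6927 0.6350 0.0000] k=[0 13 69 8 0 0]
t=3: x=[1.0774 16.0470 57.5648 12.6135 0.7257 0.0000] k=[5 20 63 9 4 0]
t=4: x=[5.8715 21.4918 53.3482 13.2469 4.1214 0.3708] k=[2 17 55 18 8 0]
t=5: x=[3.0902 18.1628 47.3269 20.2012 8.2401 0.7414] k=[6 18 48 15 11 6]
t=6: x=[6.5503 18.6926 41.4312 17.4059 10.9878 6.6308] k=[11 20 38 20 12 4]
t=7: x=[10.9678 19.8401 33.9290 20.6673 12.0845 4.8548] k=[7 18 34 26 13 6]
t=8: x=[7.3976 17.5660 31.0461 25.2818 13.6337 6.8155] k=[3 23 28 29 15 9]
t=9: x=[4.4329 20.6510 26.9101 27.3678 15.8261 9.7984] k=[3 25 23 32 12 13]
t=10: x=[4.5997 21.8012 23.3258 29.0971 13.9857 13.2465] k=[4 17 25 34 19 18]
t=11: x=[4.7760 15.7397 24.4050 31.5334 20.3894 18.5331] k=[10 14 24 33 20 20]
t=12: x=[9.6101 13.8120 23.2474 30.7178 21.3036 20.4783] k=[5 15 19 33 19 18]
t=13: x=[5.4535 13.7354 19.3206 30.1808 20.2989 18.5331] k=[9 18 16 29 16 20]
t=14: x=[9.0959 16.1815 16.8295 26.3843 17.6457 20.1119] k=[13 14 12 22 19 18]
t=15: x=[12.1690 13.0364 12.6682 20.5979 19.3041 18.5331] k=[8 10 13 21 23 22]

0.0022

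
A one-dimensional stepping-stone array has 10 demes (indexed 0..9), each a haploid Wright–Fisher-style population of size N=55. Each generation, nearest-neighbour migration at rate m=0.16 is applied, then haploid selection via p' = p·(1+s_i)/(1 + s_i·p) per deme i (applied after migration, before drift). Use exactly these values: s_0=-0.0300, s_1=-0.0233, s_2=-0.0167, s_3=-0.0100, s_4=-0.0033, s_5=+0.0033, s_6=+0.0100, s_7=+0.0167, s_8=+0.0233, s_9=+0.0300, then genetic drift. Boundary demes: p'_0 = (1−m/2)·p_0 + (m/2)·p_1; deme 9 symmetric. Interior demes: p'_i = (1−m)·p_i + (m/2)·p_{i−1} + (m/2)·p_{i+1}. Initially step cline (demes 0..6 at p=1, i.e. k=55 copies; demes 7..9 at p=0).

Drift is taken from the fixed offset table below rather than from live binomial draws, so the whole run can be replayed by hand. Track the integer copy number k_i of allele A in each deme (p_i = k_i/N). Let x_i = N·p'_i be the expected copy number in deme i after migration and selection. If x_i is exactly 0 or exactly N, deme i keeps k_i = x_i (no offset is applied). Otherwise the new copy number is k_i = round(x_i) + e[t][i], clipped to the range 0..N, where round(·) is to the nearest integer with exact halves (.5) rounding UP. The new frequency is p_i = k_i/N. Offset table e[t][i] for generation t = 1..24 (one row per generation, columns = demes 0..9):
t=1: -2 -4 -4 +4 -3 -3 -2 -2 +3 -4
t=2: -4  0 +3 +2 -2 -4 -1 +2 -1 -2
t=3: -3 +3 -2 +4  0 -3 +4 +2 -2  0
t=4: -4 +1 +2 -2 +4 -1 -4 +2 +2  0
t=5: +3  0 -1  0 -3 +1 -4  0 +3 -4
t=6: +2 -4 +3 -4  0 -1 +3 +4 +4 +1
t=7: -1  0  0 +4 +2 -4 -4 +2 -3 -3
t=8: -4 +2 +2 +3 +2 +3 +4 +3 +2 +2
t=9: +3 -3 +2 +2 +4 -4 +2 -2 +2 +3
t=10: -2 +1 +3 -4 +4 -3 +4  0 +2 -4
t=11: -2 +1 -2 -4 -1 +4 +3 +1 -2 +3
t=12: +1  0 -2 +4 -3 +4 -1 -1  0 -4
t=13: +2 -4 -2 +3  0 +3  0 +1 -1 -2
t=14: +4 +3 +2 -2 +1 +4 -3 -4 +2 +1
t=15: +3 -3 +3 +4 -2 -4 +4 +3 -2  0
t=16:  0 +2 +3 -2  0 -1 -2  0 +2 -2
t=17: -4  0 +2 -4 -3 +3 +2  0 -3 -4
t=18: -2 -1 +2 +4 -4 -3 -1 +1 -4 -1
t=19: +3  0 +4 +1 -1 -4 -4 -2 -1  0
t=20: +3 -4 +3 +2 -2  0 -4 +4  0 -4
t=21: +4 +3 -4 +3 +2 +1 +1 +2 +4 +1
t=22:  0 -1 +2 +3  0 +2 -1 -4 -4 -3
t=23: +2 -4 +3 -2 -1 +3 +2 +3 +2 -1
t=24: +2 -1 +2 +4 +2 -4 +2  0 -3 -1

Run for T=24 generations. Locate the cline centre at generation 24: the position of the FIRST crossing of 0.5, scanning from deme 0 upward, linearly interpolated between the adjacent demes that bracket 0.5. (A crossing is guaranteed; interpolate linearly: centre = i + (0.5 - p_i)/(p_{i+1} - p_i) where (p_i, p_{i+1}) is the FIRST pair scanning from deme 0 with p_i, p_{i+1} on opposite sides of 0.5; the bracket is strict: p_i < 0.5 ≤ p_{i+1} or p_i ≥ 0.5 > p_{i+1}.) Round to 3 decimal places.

t=0: k=[55 55 55 55 55 55 55 0 0 0]
t=1: x=[55.0000 55.0000 55.0000 55.0000 55.0000 55.0000 50.6401 4.4675 0.0000 0.0000] k=[55 55 55 55 55 55 49 2 0 0]
t=2: x=[55.0000 55.0000 55.0000 55.0000 55.0000 54.5216 45.7965 5.6839 0.1637 0.0000] k=[55 55 55 55 55 51 45 8 0 0]
t=3: x=[55.0000 55.0000 55.0000 55.0000 54.6789 50.8527 42.6157 10.4596 0.6547 0.0000] k=[55 55 55 55 55 48 47 12 0 0]
t=4: x=[55.0000 55.0000 55.0000 55.0000 54.4382 48.4989 44.3656 14.0122 0.9820 0.0000] k=[55 55 55 55 55 47 40 16 3 0]
t=5: x=[55.0000 55.0000 55.0000 55.0000 54.3579 47.1023 38.7541 17.0744 3.8823 0.2472] k=[55 55 55 55 51 48 35 17 7 0]
t=6: x=[55.0000 55.0000 55.0000 54.6768 51.0679 47.2220 34.7275 17.8390 7.3860 0.5766] k=[55 55 55 51 51 46 38 22 11 2]
t=7: x=[55.0000 55.0000 54.6746 51.2853 50.5866 45.7853 37.4790 22.6202 11.3663 2.7974] k=[55 55 55 55 53 42 33 25 8 0]
t=8: x=[55.0000 55.0000 55.0000 54.8384 52.2714 42.1924 33.2111 24.5048 8.8903 0.6590] k=[55 55 55 55 54 45 37 28 11 3]
t=9: x=[55.0000 55.0000 55.0000 54.9192 53.3547 45.1068 37.0406 27.5877 11.9338 3.7418] k=[55 55 55 55 55 41 39 26 14 7]
t=10: x=[55.0000 55.0000 55.0000 55.0000 53.8764 41.9927 38.2362 26.3072 14.6462 7.7548] k=[55 55 55 55 55 39 42 26 17 4]
t=11: x=[55.0000 55.0000 55.0000 55.0000 53.7159 40.5551 40.5861 26.7875 16.9489 5.1770] k=[55 55 55 55 53 45 44 28 15 8]
t=12: x=[55.0000 55.0000 55.0000 54.8384 52.5122 45.5857 42.8942 28.4675 15.7375 8.7758] k=[55 55 55 55 50 50 42 27 16 5]
t=13: x=[55.0000 55.0000 55.0000 54.5960 50.3860 49.3767 41.5414 27.5477 16.2626 6.0370] k=[55 55 55 55 50 52 42 29 15 4]
t=14: x=[55.0000 55.0000 55.0000 54.5960 50.5465 51.0521 41.8598 29.1470 15.4951 5.0131] k=[55 55 55 53 52 55 39 25 17 6]
t=15: x=[55.0000 55.0000 54.8373 53.0613 52.3116 53.4849 39.2720 25.7066 17.0296 7.0599] k=[55 55 55 55 50 49 43 29 15 7]
t=16: x=[55.0000 55.0000 55.0000 54.5960 50.3058 48.6186 42.4566 29.2269 15.7375 7.8365] k=[55 55 55 53 50 48 40 29 18 6]
t=17: x=[55.0000 55.0000 54.8373 52.8998 50.0652 47.5413 39.8694 29.2269 18.1994 7.1417] k=[55 55 55 49 47 51 42 29 15 3]
t=18: x=[55.0000 55.0000 54.5119 49.2686 47.4585 49.9751 41.7802 29.1470 15.4142 4.0700] k=[55 55 55 53 43 47 41 30 11 3]
t=19: x=[55.0000 55.0000 54.8373 52.3346 44.0911 46.2243 40.7055 29.5866 12.0959 3.7418] k=[55 55 55 53 43 42 37 28 11 4]
t=20: x=[55.0000 55.0000 54.8373 52.3346 43.6903 41.7132 36.8014 27.5877 12.0149 4.6851] k=[55 55 55 54 42 42 33 32 12 1]
t=21: x=[55.0000 55.0000 54.9186 53.1017 42.9289 41.3139 33.7699 30.7048 12.9466 1.9344] k=[55 55 51 55 45 42 35 33 17 3]
t=22: x=[55.0000 54.6724 51.5865 53.8689 45.5341 41.7132 35.5253 32.1017 17.4331 4.2341] k=[55 54 54 55 46 44 35 28 13 1]
t=23: x=[54.9175 54.0584 54.0646 54.1920 46.5364 43.4701 35.2860 27.5877 13.4729 2.0166] k=[55 50 55 52 46 46 37 31 15 1]
t=24: x=[54.5877 50.7076 54.3493 51.7292 46.4562 45.3063 37.3594 30.4253 15.4142 2.1811] k=[55 50 55 55 48 41 39 30 12 1]

7.139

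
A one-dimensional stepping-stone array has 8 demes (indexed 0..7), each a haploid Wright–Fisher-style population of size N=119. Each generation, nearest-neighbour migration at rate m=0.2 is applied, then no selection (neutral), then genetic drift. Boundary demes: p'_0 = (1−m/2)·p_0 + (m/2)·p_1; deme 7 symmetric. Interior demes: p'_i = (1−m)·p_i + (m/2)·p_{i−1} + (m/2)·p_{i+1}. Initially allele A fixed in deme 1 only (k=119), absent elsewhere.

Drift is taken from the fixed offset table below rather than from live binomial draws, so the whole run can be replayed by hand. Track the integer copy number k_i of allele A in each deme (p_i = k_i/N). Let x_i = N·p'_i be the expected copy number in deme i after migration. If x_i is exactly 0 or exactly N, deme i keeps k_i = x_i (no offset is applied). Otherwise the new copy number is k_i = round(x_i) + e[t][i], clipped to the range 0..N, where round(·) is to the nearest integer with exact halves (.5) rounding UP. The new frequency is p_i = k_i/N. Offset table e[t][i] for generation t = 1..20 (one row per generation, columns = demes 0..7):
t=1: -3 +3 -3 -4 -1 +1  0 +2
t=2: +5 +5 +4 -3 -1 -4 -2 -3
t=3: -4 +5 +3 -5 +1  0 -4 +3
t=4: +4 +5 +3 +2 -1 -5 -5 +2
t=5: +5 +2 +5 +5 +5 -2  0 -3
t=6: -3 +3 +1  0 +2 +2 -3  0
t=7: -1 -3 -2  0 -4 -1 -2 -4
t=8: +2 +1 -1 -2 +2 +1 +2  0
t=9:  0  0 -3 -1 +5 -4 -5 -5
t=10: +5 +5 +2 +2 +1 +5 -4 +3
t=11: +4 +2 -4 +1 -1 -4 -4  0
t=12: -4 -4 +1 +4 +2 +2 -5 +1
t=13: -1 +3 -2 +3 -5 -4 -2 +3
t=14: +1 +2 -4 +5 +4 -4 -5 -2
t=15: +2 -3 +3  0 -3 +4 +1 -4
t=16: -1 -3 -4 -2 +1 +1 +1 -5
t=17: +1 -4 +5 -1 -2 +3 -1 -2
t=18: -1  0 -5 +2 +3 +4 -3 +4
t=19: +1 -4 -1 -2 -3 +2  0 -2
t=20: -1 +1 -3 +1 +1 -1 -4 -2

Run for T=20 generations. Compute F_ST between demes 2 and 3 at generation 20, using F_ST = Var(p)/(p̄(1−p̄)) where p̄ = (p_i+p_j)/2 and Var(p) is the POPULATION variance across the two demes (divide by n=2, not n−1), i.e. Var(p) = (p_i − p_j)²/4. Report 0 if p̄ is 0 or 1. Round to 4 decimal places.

t=0: k=[0 119 0 0 0 0 0 0]
t=1: x=[11.9000 95.2000 11.9000 0.0000 0.0000 0.0000 0.0000 0.0000] k=[9 98 9 0 0 0 0 0]
t=2: x=[17.9000 80.2000 17.0000 0.9000 0.0000 0.0000 0.0000 0.0000] k=[23 85 21 0 0 0 0 0]
t=3: x=[29.2000 72.4000 25.3000 2.1000 0.0000 0.0000 0.0000 0.0000] k=[25 77 28 0 0 0 0 0]
t=4: x=[30.2000 66.9000 30.1000 2.8000 0.0000 0.0000 0.0000 0.0000] k=[34 72 33 5 0 0 0 0]
t=5: x=[37.8000 64.3000 34.1000 7.3000 0.5000 0.0000 0.0000 0.0000] k=[43 66 39 12 6 0 0 0]
t=6: x=[45.3000 61.0000 39.0000 14.1000 6.0000 0.6000 0.0000 0.0000] k=[42 64 40 14 8 3 0 0]
t=7: x=[44.2000 59.4000 39.8000 16.0000 8.1000 3.2000 0.3000 0.0000] k=[43 56 38 16 4 2 0 0]
t=8: x=[44.3000 52.9000 37.6000 17.0000 5.0000 2.0000 0.2000 0.0000] k=[46 54 37 15 7 3 2 0]
t=9: x=[46.8000 51.5000 36.5000 16.4000 7.4000 3.3000 1.9000 0.2000] k=[47 52 34 15 12 0 0 0]
t=10: x=[47.5000 49.7000 33.9000 16.6000 11.1000 1.2000 0.0000 0.0000] k=[53 55 36 19 12 6 0 0]
t=11: x=[53.2000 52.9000 36.2000 20.0000 12.1000 6.0000 0.6000 0.0000] k=[57 55 32 21 11 2 0 0]
t=12: x=[56.8000 52.9000 33.2000 21.1000 11.1000 2.7000 0.2000 0.0000] k=[53 49 34 25 13 5 0 0]
t=13: x=[52.6000 47.9000 34.6000 24.7000 13.4000 5.3000 0.5000 0.0000] k=[52 51 33 28 8 1 0 0]
t=14: x=[51.9000 49.3000 34.3000 26.5000 9.3000 1.6000 0.1000 0.0000] k=[53 51 30 32 13 0 0 0]
t=15: x=[52.8000 49.1000 32.3000 29.9000 13.6000 1.3000 0.0000 0.0000] k=[55 46 35 30 11 5 0 0]
t=16: x=[54.1000 45.8000 35.6000 28.6000 12.3000 5.1000 0.5000 0.0000] k=[53 43 32 27 13 6 2 0]
t=17: x=[52.0000 42.9000 32.6000 26.1000 13.7000 6.3000 2.2000 0.2000] k=[53 39 38 25 12 9 1 0]
t=18: x=[51.6000 40.3000 36.8000 25.0000 13.0000 8.5000 1.7000 0.1000] k=[51 40 32 27 16 13 0 4]
t=19: x=[49.9000 40.3000 32.3000 26.4000 16.8000 12.0000 1.7000 3.6000] k=[51 36 31 24 14 14 2 2]
t=20: x=[49.5000 37.0000 30.8000 23.7000 15.0000 12.8000 3.2000 2.0000] k=[49 38 28 25 16 12 0 0]

0.0009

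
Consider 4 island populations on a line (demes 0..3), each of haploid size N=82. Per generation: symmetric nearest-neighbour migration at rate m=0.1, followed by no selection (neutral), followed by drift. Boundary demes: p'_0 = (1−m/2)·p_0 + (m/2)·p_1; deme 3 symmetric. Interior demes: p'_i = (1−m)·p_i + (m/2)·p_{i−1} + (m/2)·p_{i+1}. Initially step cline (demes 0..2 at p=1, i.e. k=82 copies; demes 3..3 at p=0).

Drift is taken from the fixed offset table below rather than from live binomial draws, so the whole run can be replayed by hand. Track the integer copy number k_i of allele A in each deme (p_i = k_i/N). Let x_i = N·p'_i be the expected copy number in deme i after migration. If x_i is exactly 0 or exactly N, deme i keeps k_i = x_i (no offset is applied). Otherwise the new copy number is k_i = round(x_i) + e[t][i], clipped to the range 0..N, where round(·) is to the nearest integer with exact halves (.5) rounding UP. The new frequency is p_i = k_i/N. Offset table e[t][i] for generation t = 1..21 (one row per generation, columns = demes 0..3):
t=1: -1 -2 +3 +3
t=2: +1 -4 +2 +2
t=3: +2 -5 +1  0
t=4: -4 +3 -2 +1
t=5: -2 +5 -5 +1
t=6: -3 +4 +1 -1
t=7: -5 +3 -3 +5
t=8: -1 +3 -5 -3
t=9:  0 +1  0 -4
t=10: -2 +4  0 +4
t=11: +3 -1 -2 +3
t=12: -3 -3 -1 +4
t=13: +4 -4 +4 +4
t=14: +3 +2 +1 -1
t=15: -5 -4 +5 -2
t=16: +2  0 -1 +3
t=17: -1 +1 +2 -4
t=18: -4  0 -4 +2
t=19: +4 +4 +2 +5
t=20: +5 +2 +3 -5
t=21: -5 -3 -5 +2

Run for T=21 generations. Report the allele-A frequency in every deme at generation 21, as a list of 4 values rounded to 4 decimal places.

t=0: k=[82 82 82 0]
t=1: x=[82.0000 82.0000 77.9000 4.1000] k=[82 82 81 7]
t=2: x=[82.0000 81.9500 77.3500 10.7000] k=[82 78 79 13]
t=3: x=[81.8000 78.2500 75.6500 16.3000] k=[82 73 77 16]
t=4: x=[81.5500 73.6500 73.7500 19.0500] k=[78 77 72 20]
t=5: x=[77.9500 76.8000 69.6500 22.6000] k=[76 82 65 24]
t=6: x=[76.3000 80.8500 63.8000 26.0500] k=[73 82 65 25]
t=7: x=[73.4500 80.7000 63.8500 27.0000] k=[68 82 61 32]
t=8: x=[68.7000 80.2500 60.6000 33.4500] k=[68 82 56 30]
t=9: x=[68.7000 80.0000 56.0000 31.3000] k=[69 81 56 27]
t=10: x=[69.6000 79.1500 55.8000 28.4500] k=[68 82 56 32]
t=11: x=[68.7000 80.0000 56.1000 33.2000] k=[72 79 54 36]
t=12: x=[72.3500 77.4000 54.3500 36.9000] k=[69 74 53 41]
t=13: x=[69.2500 72.7000 53.4500 41.6000] k=[73 69 57 46]
t=14: x=[72.8000 68.6000 57.0500 46.5500] k=[76 71 58 46]
t=15: x=[75.7500 70.6000 58.0500 46.6000] k=[71 67 63 45]
t=16: x=[70.8000 67.0000 62.3000 45.9000] k=[73 67 61 49]
t=17: x=[72.7000 67.0000 60.7000 49.6000] k=[72 68 63 46]
t=18: x=[71.8000 67.9500 62.4000 46.8500] k=[68 68 58 49]
t=19: x=[68.0000 67.5000 58.0500 49.4500] k=[72 72 60 54]
t=20: x=[72.0000 71.4000 60.3000 54.3000] k=[77 73 63 49]
t=21: x=[76.8000 72.7000 62.8000 49.7000] k=[72 70 58 52]

[0.8780, 0.8537, 0.7073, 0.6341]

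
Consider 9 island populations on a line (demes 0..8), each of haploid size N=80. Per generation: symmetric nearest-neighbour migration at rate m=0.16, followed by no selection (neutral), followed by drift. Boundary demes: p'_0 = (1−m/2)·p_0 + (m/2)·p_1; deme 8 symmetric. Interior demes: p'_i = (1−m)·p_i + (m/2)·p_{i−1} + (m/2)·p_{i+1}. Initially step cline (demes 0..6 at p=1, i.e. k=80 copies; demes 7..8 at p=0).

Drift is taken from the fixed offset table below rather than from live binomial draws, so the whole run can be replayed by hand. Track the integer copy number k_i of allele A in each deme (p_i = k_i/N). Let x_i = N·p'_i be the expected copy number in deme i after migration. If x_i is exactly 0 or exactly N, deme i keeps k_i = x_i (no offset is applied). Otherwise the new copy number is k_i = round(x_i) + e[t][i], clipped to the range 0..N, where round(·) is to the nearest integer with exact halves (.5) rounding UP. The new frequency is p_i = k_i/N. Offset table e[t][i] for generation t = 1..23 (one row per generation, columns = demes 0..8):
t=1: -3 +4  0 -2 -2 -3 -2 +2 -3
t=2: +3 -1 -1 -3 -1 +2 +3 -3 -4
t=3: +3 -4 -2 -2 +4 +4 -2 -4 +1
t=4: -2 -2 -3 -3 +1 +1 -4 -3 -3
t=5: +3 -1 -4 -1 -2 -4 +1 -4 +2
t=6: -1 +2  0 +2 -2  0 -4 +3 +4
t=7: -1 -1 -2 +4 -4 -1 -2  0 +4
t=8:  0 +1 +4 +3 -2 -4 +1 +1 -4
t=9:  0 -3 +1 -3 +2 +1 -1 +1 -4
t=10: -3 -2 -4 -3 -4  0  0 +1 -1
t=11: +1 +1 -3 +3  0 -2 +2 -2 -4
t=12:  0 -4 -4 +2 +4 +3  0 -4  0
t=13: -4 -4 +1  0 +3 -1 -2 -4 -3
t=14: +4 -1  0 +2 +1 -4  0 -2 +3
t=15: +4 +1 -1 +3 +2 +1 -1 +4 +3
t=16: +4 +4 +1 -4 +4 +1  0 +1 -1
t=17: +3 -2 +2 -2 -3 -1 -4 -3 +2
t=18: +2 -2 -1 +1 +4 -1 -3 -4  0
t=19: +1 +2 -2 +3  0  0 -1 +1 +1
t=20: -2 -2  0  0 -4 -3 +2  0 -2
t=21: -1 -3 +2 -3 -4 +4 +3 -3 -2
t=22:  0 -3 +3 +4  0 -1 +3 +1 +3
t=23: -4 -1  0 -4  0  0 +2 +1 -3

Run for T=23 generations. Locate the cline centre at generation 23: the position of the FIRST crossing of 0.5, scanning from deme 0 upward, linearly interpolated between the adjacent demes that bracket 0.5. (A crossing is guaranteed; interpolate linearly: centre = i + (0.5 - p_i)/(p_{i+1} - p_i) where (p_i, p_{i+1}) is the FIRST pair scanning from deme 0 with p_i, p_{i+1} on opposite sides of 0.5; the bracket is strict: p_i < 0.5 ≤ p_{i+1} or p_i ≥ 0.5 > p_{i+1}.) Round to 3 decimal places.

t=0: k=[80 80 80 80 80 80 80 0 0]
t=1: x=[80.0000 80.0000 80.0000 80.0000 80.0000 80.0000 73.6000 6.4000 0.0000] k=[80 80 80 80 80 80 72 8 0]
t=2: x=[80.0000 80.0000 80.0000 80.0000 80.0000 79.3600 67.5200 12.4800 0.6400] k=[80 80 80 80 80 80 71 9 0]
t=3: x=[80.0000 80.0000 80.0000 80.0000 80.0000 79.2800 66.7600 13.2400 0.7200] k=[80 80 80 80 80 80 65 9 2]
t=4: x=[80.0000 80.0000 80.0000 80.0000 80.0000 78.8000 61.7200 12.9200 2.5600] k=[80 80 80 80 80 80 58 10 0]
t=5: x=[80.0000 80.0000 80.0000 80.0000 80.0000 78.2400 55.9200 13.0400 0.8000] k=[80 80 80 80 80 74 57 9 3]
t=6: x=[80.0000 80.0000 80.0000 80.0000 79.5200 73.1200 54.5200 12.3600 3.4800] k=[80 80 80 80 78 73 51 15 7]
t=7: x=[80.0000 80.0000 80.0000 79.8400 77.7600 71.6400 49.8800 17.2400 7.6400] k=[80 80 80 80 74 71 48 17 12]
t=8: x=[80.0000 80.0000 80.0000 79.5200 74.2400 69.4000 47.3600 19.0800 12.4000] k=[80 80 80 80 72 65 48 20 8]
t=9: x=[80.0000 80.0000 80.0000 79.3600 72.0800 64.2000 47.1200 21.2800 8.9600] k=[80 80 80 76 74 65 46 22 5]
t=10: x=[80.0000 80.0000 79.6800 76.1600 73.4400 64.2000 45.6000 22.5600 6.3600] k=[80 80 76 73 69 64 46 24 5]
t=11: x=[80.0000 79.6800 76.0800 72.9200 68.9200 62.9600 45.6800 24.2400 6.5200] k=[80 80 73 76 69 61 48 22 3]
t=12: x=[80.0000 79.4400 73.8000 75.2000 68.9200 60.6000 46.9600 22.5600 4.5200] k=[80 75 70 77 73 64 47 19 5]
t=13: x=[79.6000 75.0000 70.9600 76.1200 72.6000 63.3600 46.1200 20.1200 6.1200] k=[76 71 72 76 76 62 44 16 3]
t=14: x=[75.6000 71.4800 72.2400 75.6800 74.8800 61.6800 43.2000 17.2000 4.0400] k=[80 70 72 78 76 58 43 15 7]
t=15: x=[79.2000 70.9600 72.3200 77.3600 74.7200 58.2400 41.9600 16.6000 7.6400] k=[80 72 71 80 77 59 41 21 11]
t=16: x=[79.3600 72.5600 71.8000 79.0400 75.8000 59.0000 40.8400 21.8000 11.8000] k=[80 77 73 75 80 60 41 23 11]
t=17: x=[79.7600 76.9200 73.4800 75.2400 78.0000 60.0800 41.0800 23.4800 11.9600] k=[80 75 75 73 75 59 37 20 14]
t=18: x=[79.6000 75.4000 74.8400 73.3200 73.5600 58.5200 37.4000 20.8800 14.4800] k=[80 73 74 74 78 58 34 17 14]
t=19: x=[79.4400 73.6400 73.9200 74.3200 76.0800 57.6800 34.5600 18.1200 14.2400] k=[80 76 72 77 76 58 34 19 15]
t=20: x=[79.6800 76.0000 72.7200 76.5200 74.6400 57.5200 34.7200 19.8800 15.3200] k=[78 74 73 77 71 55 37 20 13]
t=21: x=[77.6800 74.2400 73.4000 76.2000 70.2000 54.8400 37.0800 20.8000 13.5600] k=[77 71 75 73 66 59 40 18 12]
t=22: x=[76.5200 71.8000 74.5200 72.6000 66.0000 58.0400 39.7600 19.2800 12.4800] k=[77 69 78 77 66 57 43 20 15]
t=23: x=[76.3600 70.3600 77.2000 76.2000 66.1600 56.6000 42.2800 21.4400 15.4000] k=[72 69 77 72 66 57 44 22 12]

6.182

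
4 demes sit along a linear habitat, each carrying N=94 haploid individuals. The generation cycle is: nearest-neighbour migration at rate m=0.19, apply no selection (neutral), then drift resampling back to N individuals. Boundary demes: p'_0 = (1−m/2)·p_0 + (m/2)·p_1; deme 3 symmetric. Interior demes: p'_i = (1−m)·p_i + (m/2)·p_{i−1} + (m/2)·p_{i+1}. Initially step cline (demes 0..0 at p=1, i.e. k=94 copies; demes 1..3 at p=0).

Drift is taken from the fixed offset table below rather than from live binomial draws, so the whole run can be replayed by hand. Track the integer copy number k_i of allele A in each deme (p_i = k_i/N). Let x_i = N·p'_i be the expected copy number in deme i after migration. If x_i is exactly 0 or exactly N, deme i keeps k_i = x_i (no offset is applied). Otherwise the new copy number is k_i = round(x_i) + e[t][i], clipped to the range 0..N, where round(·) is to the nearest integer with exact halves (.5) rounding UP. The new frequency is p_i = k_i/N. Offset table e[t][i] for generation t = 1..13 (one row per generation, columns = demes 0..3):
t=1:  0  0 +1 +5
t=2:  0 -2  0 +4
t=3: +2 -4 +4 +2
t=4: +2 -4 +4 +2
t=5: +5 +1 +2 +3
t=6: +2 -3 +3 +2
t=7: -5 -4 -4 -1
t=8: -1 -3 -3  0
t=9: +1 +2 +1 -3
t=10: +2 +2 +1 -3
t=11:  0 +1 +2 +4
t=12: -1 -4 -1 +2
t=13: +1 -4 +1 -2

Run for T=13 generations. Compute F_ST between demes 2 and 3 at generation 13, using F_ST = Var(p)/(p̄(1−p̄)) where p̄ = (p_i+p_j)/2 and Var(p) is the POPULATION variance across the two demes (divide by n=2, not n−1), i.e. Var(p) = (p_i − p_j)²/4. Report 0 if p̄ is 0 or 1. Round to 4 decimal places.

t=0: k=[94 0 0 0]
t=1: x=[85.0700 8.9300 0.0000 0.0000] k=[85 9 0 0]
t=2: x=[77.7800 15.3650 0.8550 0.0000] k=[78 13 1 0]
t=3: x=[71.8250 18.0350 2.0450 0.0950] k=[74 14 6 2]
t=4: x=[68.3000 18.9400 6.3800 2.3800] k=[70 15 10 4]
t=5: x=[64.7750 19.7500 9.9050 4.5700] k=[70 21 12 8]
t=6: x=[65.3450 24.8000 12.4750 8.3800] k=[67 22 15 10]
t=7: x=[62.7250 25.6100 15.1900 10.4750] k=[58 22 11 9]
t=8: x=[54.5800 24.3750 11.8550 9.1900] k=[54 21 9 9]
t=9: x=[50.8650 22.9950 10.1400 9.0000] k=[52 25 11 6]
t=10: x=[49.4350 26.2350 11.8550 6.4750] k=[51 28 13 3]
t=11: x=[48.8150 28.7600 13.4750 3.9500] k=[49 30 15 8]
t=12: x=[47.1950 30.3800 15.7600 8.6650] k=[46 26 15 11]
t=13: x=[44.1000 26.8550 15.6650 11.3800] k=[45 23 17 9]

0.0152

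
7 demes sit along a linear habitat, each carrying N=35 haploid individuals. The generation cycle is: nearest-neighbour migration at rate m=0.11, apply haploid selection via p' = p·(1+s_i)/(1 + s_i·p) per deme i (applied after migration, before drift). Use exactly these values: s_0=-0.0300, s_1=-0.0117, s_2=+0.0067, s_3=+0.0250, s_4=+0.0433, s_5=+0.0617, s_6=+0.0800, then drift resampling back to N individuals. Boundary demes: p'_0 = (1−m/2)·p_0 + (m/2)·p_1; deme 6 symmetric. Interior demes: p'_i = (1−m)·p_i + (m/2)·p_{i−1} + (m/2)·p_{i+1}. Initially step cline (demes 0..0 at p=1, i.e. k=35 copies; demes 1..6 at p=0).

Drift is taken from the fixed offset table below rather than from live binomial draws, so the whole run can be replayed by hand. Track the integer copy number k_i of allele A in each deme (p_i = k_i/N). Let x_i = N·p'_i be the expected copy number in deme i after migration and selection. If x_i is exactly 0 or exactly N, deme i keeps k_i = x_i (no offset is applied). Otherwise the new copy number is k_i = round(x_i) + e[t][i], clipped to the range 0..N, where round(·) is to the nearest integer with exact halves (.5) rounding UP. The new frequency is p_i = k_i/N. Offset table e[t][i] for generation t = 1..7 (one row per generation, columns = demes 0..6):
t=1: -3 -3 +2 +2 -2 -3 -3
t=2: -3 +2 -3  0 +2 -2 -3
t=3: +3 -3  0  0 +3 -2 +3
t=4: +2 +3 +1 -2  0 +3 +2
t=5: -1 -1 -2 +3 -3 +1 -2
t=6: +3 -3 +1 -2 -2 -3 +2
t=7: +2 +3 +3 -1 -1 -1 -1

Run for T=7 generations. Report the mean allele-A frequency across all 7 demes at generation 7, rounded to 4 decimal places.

t=0: k=[35 0 0 0 0 0 0]
t=1: x=[33.0188 1.9037 0.0000 0.0000 0.0000 0.0000 0.0000] k=[30 0 0 0 0 0 0]
t=2: x=[28.1844 1.6316 0.0000 0.0000 0.0000 0.0000 0.0000] k=[25 4 0 0 0 0 0]
t=3: x=[23.6123 4.8853 0.2215 0.0000 0.0000 0.0000 0.0000] k=[27 2 0 0 0 0 0]
t=4: x=[25.4145 3.2303 0.1107 0.0000 0.0000 0.0000 0.0000] k=[27 6 1 0 0 0 0]
t=5: x=[25.6376 6.8152 1.2279 0.0564 0.0000 0.0000 0.0000] k=[25 6 0 3 0 0 0]
t=6: x=[23.7235 6.6514 0.4983 2.7315 0.1721 0.0000 0.0000] k=[27 4 1 1 0 0 0]
t=7: x=[25.5260 5.0489 1.1725 0.9680 0.0574 0.0000 0.0000] k=[28 8 4 0 0 0 0]

0.1633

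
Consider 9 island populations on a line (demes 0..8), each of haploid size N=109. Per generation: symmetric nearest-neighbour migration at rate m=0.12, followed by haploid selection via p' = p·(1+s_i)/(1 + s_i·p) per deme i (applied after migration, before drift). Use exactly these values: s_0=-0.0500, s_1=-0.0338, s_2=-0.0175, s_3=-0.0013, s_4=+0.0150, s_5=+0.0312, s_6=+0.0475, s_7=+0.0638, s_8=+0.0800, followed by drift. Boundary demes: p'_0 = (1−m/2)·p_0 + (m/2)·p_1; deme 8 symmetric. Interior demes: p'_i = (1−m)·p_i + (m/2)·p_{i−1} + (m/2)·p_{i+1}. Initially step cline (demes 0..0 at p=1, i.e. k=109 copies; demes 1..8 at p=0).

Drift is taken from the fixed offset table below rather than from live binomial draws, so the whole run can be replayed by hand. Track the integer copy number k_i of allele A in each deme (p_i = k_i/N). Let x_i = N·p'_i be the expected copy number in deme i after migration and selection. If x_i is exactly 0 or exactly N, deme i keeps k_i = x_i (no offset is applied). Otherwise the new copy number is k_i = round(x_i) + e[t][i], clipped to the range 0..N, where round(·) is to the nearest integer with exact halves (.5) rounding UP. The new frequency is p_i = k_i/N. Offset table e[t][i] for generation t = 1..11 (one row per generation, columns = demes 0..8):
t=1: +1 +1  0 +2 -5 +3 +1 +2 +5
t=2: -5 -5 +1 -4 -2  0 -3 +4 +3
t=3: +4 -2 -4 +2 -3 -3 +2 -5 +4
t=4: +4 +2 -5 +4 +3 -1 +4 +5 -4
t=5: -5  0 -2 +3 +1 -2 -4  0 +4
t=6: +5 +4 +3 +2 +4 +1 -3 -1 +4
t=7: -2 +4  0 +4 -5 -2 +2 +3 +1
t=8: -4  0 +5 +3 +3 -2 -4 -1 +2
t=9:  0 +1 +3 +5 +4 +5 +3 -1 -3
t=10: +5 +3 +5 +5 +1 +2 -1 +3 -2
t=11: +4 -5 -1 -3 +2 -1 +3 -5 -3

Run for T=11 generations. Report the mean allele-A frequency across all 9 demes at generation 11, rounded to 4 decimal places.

0.1590

t=0: k=[109 0 0 0 0 0 0 0 0]
t=1: x=[102.1375 6.3318 0.0000 0.0000 0.0000 0.0000 0.0000 0.0000 0.0000] k=[103 7 0 0 0 0 0 0 0]
t=2: x=[96.6909 11.9687 0.4127 0.0000 0.0000 0.0000 0.0000 0.0000 0.0000] k=[92 7 1 0 0 0 0 0 0]
t=3: x=[85.9825 11.3846 1.2775 0.0599 0.0000 0.0000 0.0000 0.0000 0.0000] k=[90 9 0 2 0 0 0 0 0]
t=4: x=[84.1703 12.9232 0.6485 1.7577 0.1218 0.0000 0.0000 0.0000 0.0000] k=[88 15 0 6 3 0 0 0 0]
t=5: x=[82.6076 17.9583 1.2382 5.4533 3.0437 0.1856 0.0000 0.0000 0.0000] k=[78 18 0 8 4 0 0 0 0]
t=6: x=[73.1774 19.9534 1.5331 7.2712 4.0578 0.2475 0.0000 0.0000 0.0000] k=[78 24 5 9 8 1 0 0 0]
t=7: x=[73.5441 25.4236 6.2748 8.6896 7.7465 1.4019 0.0628 0.0000 0.0000] k=[72 29 6 13 3 0 2 0 0]
t=8: x=[68.1182 29.4551 7.6731 11.9661 3.4697 0.3093 1.8422 0.1276 0.0000] k=[64 29 13 15 6 0 0 0 0]
t=9: x=[60.5235 29.3960 13.8649 14.3238 6.2674 0.3712 0.0000 0.0000 0.0000] k=[61 30 17 19 10 5 0 0 0]
t=10: x=[57.7497 30.3217 17.6374 18.3202 10.3790 5.1486 0.3142 0.0000 0.0000] k=[63 33 23 23 11 7 0 0 0]
t=11: x=[59.8193 33.3982 23.2752 22.2570 11.6338 7.0191 0.4399 0.0000 0.0000] k=[64 28 22 19 14 6 3 0 0]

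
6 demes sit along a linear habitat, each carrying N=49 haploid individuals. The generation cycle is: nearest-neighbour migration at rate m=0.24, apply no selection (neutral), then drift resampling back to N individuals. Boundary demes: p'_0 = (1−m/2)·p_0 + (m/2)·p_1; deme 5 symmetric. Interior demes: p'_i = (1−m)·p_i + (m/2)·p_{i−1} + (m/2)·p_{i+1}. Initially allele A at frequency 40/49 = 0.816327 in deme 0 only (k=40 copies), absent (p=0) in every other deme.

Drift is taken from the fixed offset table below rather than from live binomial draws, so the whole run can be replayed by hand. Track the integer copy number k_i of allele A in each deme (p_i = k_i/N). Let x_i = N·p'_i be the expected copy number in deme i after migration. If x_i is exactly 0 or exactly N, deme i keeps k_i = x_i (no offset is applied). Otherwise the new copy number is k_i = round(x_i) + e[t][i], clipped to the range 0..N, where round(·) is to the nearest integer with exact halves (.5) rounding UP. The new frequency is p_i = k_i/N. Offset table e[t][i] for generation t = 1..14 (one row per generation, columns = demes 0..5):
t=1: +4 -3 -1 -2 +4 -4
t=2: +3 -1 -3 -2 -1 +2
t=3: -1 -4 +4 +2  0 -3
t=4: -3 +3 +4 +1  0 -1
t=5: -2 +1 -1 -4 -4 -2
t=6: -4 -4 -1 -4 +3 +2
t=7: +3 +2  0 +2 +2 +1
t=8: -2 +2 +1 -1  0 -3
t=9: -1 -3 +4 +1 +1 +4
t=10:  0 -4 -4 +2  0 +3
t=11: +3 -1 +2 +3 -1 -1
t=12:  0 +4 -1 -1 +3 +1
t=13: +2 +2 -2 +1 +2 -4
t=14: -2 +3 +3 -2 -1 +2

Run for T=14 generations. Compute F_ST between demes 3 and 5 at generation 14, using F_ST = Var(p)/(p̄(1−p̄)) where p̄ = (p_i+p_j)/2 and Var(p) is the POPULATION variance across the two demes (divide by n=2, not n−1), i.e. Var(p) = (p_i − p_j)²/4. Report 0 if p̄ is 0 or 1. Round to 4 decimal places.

0.0056

t=0: k=[40 0 0 0 0 0]
t=1: x=[35.2000 4.8000 0.0000 0.0000 0.0000 0.0000] k=[39 2 0 0 0 0]
t=2: x=[34.5600 6.2000 0.2400 0.0000 0.0000 0.0000] k=[38 5 0 0 0 0]
t=3: x=[34.0400 8.3600 0.6000 0.0000 0.0000 0.0000] k=[33 4 5 0 0 0]
t=4: x=[29.5200 7.6000 4.2800 0.6000 0.0000 0.0000] k=[27 11 8 2 0 0]
t=5: x=[25.0800 12.5600 7.6400 2.4800 0.2400 0.0000] k=[23 14 7 0 0 0]
t=6: x=[21.9200 14.2400 7.0000 0.8400 0.0000 0.0000] k=[18 10 6 0 0 0]
t=7: x=[17.0400 10.4800 5.7600 0.7200 0.0000 0.0000] k=[20 12 6 3 0 0]
t=8: x=[19.0400 12.2400 6.3600 3.0000 0.3600 0.0000] k=[17 14 7 2 0 0]
t=9: x=[16.6400 13.5200 7.2400 2.3600 0.2400 0.0000] k=[16 11 11 3 1 0]
t=10: x=[15.4000 11.6000 10.0400 3.7200 1.1200 0.1200] k=[15 8 6 6 1 3]
t=11: x=[14.1600 8.6000 6.2400 5.4000 1.8400 2.7600] k=[17 8 8 8 1 2]
t=12: x=[15.9200 9.0800 8.0000 7.1600 1.9600 1.8800] k=[16 13 7 6 5 3]
t=13: x=[15.6400 12.6400 7.6000 6.0000 4.8800 3.2400] k=[18 15 6 7 7 0]
t=14: x=[17.6400 14.2800 7.2000 6.8800 6.1600 0.8400] k=[16 17 10 5 5 3]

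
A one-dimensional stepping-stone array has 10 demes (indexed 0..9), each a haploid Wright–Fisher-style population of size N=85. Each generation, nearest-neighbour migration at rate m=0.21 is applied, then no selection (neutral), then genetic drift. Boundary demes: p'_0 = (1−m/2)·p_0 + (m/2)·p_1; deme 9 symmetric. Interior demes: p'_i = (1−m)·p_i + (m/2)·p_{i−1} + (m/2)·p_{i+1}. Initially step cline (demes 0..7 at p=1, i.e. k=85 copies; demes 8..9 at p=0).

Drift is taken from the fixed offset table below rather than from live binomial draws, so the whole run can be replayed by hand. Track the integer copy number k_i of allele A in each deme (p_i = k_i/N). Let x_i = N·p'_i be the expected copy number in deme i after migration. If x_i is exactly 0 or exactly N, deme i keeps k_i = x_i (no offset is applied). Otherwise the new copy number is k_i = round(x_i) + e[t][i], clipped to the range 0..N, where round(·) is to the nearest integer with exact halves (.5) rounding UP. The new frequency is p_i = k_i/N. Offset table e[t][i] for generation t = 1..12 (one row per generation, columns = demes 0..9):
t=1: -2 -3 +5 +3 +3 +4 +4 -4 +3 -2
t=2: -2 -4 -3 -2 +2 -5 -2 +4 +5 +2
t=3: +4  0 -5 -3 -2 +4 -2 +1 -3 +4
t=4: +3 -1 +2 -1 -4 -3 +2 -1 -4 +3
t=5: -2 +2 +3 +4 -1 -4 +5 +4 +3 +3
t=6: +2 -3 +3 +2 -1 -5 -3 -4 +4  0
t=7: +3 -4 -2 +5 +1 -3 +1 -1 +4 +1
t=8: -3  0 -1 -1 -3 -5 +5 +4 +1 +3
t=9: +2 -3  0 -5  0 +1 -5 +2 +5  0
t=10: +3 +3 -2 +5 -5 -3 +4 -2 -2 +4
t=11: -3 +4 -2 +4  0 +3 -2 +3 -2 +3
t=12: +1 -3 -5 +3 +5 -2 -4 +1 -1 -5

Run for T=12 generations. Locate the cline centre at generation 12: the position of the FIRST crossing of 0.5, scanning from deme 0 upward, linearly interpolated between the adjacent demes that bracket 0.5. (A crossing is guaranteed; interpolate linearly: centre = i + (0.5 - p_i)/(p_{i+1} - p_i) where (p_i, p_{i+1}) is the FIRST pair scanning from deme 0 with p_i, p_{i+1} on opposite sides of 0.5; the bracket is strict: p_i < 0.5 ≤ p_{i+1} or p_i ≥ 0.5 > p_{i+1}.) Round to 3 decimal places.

t=0: k=[85 85 85 85 85 85 85 85 0 0]
t=1: x=[85.0000 85.0000 85.0000 85.0000 85.0000 85.0000 85.0000 76.0750 8.9250 0.0000] k=[85 85 85 85 85 85 85 72 12 0]
t=2: x=[85.0000 85.0000 85.0000 85.0000 85.0000 85.0000 83.6350 67.0650 17.0400 1.2600] k=[85 85 85 85 85 85 82 71 22 3]
t=3: x=[85.0000 85.0000 85.0000 85.0000 85.0000 84.6850 81.1600 67.0100 25.1500 4.9950] k=[85 85 85 85 85 85 79 68 22 9]
t=4: x=[85.0000 85.0000 85.0000 85.0000 85.0000 84.3700 78.4750 64.3250 25.4650 10.3650] k=[85 85 85 85 85 81 80 63 21 13]
t=5: x=[85.0000 85.0000 85.0000 85.0000 84.5800 81.3150 78.3200 60.3750 24.5700 13.8400] k=[85 85 85 85 84 77 83 64 28 17]
t=6: x=[85.0000 85.0000 85.0000 84.8950 83.3700 78.3650 80.3750 62.2150 30.6250 18.1550] k=[85 85 85 85 82 73 77 58 35 18]
t=7: x=[85.0000 85.0000 85.0000 84.6850 81.3700 74.3650 74.5850 57.5800 35.6300 19.7850] k=[85 85 85 85 82 71 76 57 40 21]
t=8: x=[85.0000 85.0000 85.0000 84.6850 81.1600 72.6800 73.4800 57.2100 39.7900 22.9950] k=[85 85 85 84 78 68 78 61 41 26]
t=9: x=[85.0000 85.0000 84.8950 83.4750 77.5800 70.1000 75.1650 60.6850 41.5250 27.5750] k=[85 85 85 78 78 71 70 63 47 28]
t=10: x=[85.0000 85.0000 84.2650 78.7350 77.2650 71.6300 69.3700 62.0550 46.6850 29.9950] k=[85 85 82 84 72 69 73 60 45 34]
t=11: x=[85.0000 84.6850 82.5250 82.5300 72.9450 69.7350 71.2150 59.7900 45.4200 35.1550] k=[85 85 81 85 73 73 69 63 43 38]
t=12: x=[85.0000 84.5800 81.8400 83.3200 74.2600 72.5800 68.7900 61.5300 44.5750 38.5250] k=[85 82 77 85 79 71 65 63 44 34]

8.150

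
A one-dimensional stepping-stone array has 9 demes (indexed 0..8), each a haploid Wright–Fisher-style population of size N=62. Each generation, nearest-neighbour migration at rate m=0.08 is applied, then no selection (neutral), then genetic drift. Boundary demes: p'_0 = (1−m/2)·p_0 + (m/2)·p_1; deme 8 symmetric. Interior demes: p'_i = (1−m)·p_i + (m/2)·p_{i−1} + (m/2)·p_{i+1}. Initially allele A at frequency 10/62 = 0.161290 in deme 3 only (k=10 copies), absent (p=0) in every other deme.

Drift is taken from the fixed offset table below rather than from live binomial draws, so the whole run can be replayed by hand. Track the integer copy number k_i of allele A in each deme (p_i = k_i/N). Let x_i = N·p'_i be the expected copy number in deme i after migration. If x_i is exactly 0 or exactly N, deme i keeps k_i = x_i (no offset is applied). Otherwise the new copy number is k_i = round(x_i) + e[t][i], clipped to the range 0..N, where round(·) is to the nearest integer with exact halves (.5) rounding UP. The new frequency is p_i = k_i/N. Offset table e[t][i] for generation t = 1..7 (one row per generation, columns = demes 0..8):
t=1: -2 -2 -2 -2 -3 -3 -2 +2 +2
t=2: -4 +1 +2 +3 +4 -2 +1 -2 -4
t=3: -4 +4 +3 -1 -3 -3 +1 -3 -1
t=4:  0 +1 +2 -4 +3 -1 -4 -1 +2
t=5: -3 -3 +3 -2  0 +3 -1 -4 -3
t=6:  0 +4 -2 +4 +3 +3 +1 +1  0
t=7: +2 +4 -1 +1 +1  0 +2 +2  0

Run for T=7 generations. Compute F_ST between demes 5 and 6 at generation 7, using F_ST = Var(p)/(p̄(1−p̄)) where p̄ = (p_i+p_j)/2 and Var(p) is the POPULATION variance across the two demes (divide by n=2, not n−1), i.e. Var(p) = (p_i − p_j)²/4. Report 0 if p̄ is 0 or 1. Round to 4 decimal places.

t=0: k=[0 0 0 10 0 0 0 0 0]
t=1: x=[0.0000 0.0000 0.4000 9.2000 0.4000 0.0000 0.0000 0.0000 0.0000] k=[0 0 0 7 0 0 0 0 0]
t=2: x=[0.0000 0.0000 0.2800 6.4400 0.2800 0.0000 0.0000 0.0000 0.0000] k=[0 0 2 9 4 0 0 0 0]
t=3: x=[0.0000 0.0800 2.2000 8.5200 4.0400 0.1600 0.0000 0.0000 0.0000] k=[0 4 5 8 1 0 0 0 0]
t=4: x=[0.1600 3.8800 5.0800 7.6000 1.2400 0.0400 0.0000 0.0000 0.0000] k=[0 5 7 4 4 0 0 0 0]
t=5: x=[0.2000 4.8800 6.8000 4.1200 3.8400 0.1600 0.0000 0.0000 0.0000] k=[0 2 10 2 4 3 0 0 0]
t=6: x=[0.0800 2.2400 9.3600 2.4000 3.8800 2.9200 0.1200 0.0000 0.0000] k=[0 6 7 6 7 6 1 0 0]
t=7: x=[0.2400 5.8000 6.9200 6.0800 6.9200 5.8400 1.1600 0.0400 0.0000] k=[2 10 6 7 8 6 3 2 0]

0.0087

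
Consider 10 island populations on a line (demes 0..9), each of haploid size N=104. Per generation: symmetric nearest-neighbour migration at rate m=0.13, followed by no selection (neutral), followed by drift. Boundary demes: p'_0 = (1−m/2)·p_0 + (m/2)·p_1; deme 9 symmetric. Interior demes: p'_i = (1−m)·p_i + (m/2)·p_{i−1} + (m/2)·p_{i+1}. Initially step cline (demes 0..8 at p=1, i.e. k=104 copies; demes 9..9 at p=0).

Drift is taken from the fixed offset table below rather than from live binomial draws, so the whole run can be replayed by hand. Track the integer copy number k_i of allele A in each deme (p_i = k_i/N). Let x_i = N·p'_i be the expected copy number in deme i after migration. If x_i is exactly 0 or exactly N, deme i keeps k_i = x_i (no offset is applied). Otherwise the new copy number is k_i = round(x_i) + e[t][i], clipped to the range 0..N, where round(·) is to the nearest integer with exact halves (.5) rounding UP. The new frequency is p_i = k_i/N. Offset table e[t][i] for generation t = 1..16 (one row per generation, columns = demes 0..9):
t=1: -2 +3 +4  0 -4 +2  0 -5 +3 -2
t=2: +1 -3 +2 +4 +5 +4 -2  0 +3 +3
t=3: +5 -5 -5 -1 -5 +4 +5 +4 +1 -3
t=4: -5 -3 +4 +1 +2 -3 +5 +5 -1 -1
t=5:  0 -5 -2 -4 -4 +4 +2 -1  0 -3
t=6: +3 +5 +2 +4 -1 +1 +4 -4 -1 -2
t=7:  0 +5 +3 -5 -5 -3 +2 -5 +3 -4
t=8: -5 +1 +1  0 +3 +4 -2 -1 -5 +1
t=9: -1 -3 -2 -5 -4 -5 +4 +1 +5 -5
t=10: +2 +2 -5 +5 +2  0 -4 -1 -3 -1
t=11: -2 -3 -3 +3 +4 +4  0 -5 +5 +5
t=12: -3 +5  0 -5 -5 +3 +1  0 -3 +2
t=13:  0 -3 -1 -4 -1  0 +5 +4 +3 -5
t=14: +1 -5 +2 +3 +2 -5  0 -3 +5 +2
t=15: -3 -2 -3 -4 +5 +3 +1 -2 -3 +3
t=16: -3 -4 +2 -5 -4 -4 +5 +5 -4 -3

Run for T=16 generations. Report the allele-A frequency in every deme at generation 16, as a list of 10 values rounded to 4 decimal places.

[1.0000, 1.0000, 1.0000, 1.0000, 0.9615, 0.9423, 1.0000, 0.8462, 0.6250, 0.4327]

t=0: k=[104 104 104 104 104 104 104 104 104 0]
t=1: x=[104.0000 104.0000 104.0000 104.0000 104.0000 104.0000 104.0000 104.0000 97.2400 6.7600] k=[104 104 104 104 104 104 104 104 100 5]
t=2: x=[104.0000 104.0000 104.0000 104.0000 104.0000 104.0000 104.0000 103.7400 94.0850 11.1750] k=[104 104 104 104 104 104 104 104 97 14]
t=3: x=[104.0000 104.0000 104.0000 104.0000 104.0000 104.0000 104.0000 103.5450 92.0600 19.3950] k=[104 104 104 104 104 104 104 104 93 16]
t=4: x=[104.0000 104.0000 104.0000 104.0000 104.0000 104.0000 104.0000 103.2850 88.7100 21.0050] k=[104 104 104 104 104 104 104 104 88 20]
t=5: x=[104.0000 104.0000 104.0000 104.0000 104.0000 104.0000 104.0000 102.9600 84.6200 24.4200] k=[104 104 104 104 104 104 104 102 85 21]
t=6: x=[104.0000 104.0000 104.0000 104.0000 104.0000 104.0000 103.8700 101.0250 81.9450 25.1600] k=[104 104 104 104 104 104 104 97 81 23]
t=7: x=[104.0000 104.0000 104.0000 104.0000 104.0000 104.0000 103.5450 96.4150 78.2700 26.7700] k=[104 104 104 104 104 104 104 91 81 23]
t=8: x=[104.0000 104.0000 104.0000 104.0000 104.0000 104.0000 103.1550 91.1950 77.8800 26.7700] k=[104 104 104 104 104 104 101 90 73 28]
t=9: x=[104.0000 104.0000 104.0000 104.0000 104.0000 103.8050 100.4800 89.6100 71.1800 30.9250] k=[104 104 104 104 104 99 104 91 76 26]
t=10: x=[104.0000 104.0000 104.0000 104.0000 103.6750 99.6500 102.8300 90.8700 73.7250 29.2500] k=[104 104 104 104 104 100 99 90 71 28]
t=11: x=[104.0000 104.0000 104.0000 104.0000 103.7400 100.1950 98.4800 89.3500 69.4400 30.7950] k=[104 104 104 104 104 104 98 84 74 36]
t=12: x=[104.0000 104.0000 104.0000 104.0000 104.0000 103.6100 97.4800 84.2600 72.1800 38.4700] k=[104 104 104 104 104 104 98 84 69 40]
t=13: x=[104.0000 104.0000 104.0000 104.0000 104.0000 103.6100 97.4800 83.9350 68.0900 41.8850] k=[104 104 104 104 104 104 102 88 71 37]
t=14: x=[104.0000 104.0000 104.0000 104.0000 104.0000 103.8700 101.2200 87.8050 69.8950 39.2100] k=[104 104 104 104 104 99 101 85 75 41]
t=15: x=[104.0000 104.0000 104.0000 104.0000 103.6750 99.4550 99.8300 85.3900 73.4400 43.2100] k=[104 104 104 104 104 102 101 83 70 46]
t=16: x=[104.0000 104.0000 104.0000 104.0000 103.8700 102.0650 99.8950 83.3250 69.2850 47.5600] k=[104 104 104 104 100 98 104 88 65 45]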